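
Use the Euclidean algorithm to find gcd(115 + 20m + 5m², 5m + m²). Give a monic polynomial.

Apply the Euclidean algorithm:
  5m² + 20m + 115 = (5)(m² + 5m) + (−5m + 115)
  m² + 5m = (−(1/5)m − 28/5)(−5m + 115) + (644)
  −5m + 115 = (−(5/644)m + 5/28)(644) + (0)
The last nonzero remainder is the constant 644, so the polynomials are coprime and gcd = 1.

1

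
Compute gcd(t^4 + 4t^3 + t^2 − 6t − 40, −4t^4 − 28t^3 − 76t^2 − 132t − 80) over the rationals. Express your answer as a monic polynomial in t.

Repeated division with remainder:
  t^4 + 4t^3 + t^2 − 6t − 40 = (−1/4)(−4t^4 − 28t^3 − 76t^2 − 132t − 80) + (−3t^3 − 18t^2 − 39t − 60)
  −4t^4 − 28t^3 − 76t^2 − 132t − 80 = ((4/3)t + 4/3)(−3t^3 − 18t^2 − 39t − 60) + (0)
Last nonzero remainder: −3t^3 − 18t^2 − 39t − 60. Dividing through by −3 gives the monic gcd t^3 + 6t^2 + 13t + 20.

t^3 + 6t^2 + 13t + 20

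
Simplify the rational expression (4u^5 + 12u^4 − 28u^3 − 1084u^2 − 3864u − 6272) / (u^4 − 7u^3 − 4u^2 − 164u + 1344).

(4u^2 + 16u + 28)/(u − 6)

Repeated division with remainder:
  4u^5 + 12u^4 − 28u^3 − 1084u^2 − 3864u − 6272 = (4u + 40)(u^4 − 7u^3 − 4u^2 − 164u + 1344) + (268u^3 − 268u^2 − 2680u − 60032)
  u^4 − 7u^3 − 4u^2 − 164u + 1344 = ((1/268)u − 3/134)(268u^3 − 268u^2 − 2680u − 60032) + (0)
Last nonzero remainder: 268u^3 − 268u^2 − 2680u − 60032. Dividing through by 268 gives the monic gcd u^3 − u^2 − 10u − 224.
Cancel u^3 − u^2 − 10u − 224 from numerator and denominator to get the reduced form.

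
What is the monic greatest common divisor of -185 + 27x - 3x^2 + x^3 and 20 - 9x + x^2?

-5 + x

By polynomial division,
  x^3 - 3x^2 + 27x - 185 = (x + 6)(x^2 - 9x + 20) + (61x - 305)
  x^2 - 9x + 20 = ((1/61)x - 4/61)(61x - 305) + (0)
Last nonzero remainder: 61x - 305. Dividing through by 61 gives the monic gcd x - 5.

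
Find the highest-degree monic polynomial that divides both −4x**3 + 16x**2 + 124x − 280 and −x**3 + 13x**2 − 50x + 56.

x**2 − 9x + 14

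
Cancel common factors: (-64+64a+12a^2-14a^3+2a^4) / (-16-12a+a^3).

(8-10a+2a^2)/(2+a)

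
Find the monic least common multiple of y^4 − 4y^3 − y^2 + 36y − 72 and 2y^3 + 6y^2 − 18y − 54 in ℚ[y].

y^5 − y^4 − 13y^3 + 33y^2 + 36y − 216

Repeated division with remainder:
  y^4 − 4y^3 − y^2 + 36y − 72 = ((1/2)y − 7/2)(2y^3 + 6y^2 − 18y − 54) + (29y^2 − 261)
  2y^3 + 6y^2 − 18y − 54 = ((2/29)y + 6/29)(29y^2 − 261) + (0)
Last nonzero remainder: 29y^2 − 261. Dividing through by 29 gives the monic gcd y^2 − 9.
Then lcm(f, g) = f·g / gcd(f, g); expanding and making the result monic gives the answer.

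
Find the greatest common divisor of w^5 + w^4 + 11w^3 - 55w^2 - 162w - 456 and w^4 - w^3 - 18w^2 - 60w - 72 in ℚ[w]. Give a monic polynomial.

w^2 + 3w + 6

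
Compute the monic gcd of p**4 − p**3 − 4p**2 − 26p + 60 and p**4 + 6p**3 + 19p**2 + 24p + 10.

p**2 + 4p + 10

Repeated division with remainder:
  p**4 − p**3 − 4p**2 − 26p + 60 = (p**4 + 6p**3 + 19p**2 + 24p + 10) + (−7p**3 − 23p**2 − 50p + 50)
  p**4 + 6p**3 + 19p**2 + 24p + 10 = (−(1/7)p − 19/49)(−7p**3 − 23p**2 − 50p + 50) + ((144/49)p**2 + (576/49)p + 1440/49)
  −7p**3 − 23p**2 − 50p + 50 = (−(343/144)p + 245/144)((144/49)p**2 + (576/49)p + 1440/49) + (0)
Last nonzero remainder: (144/49)p**2 + (576/49)p + 1440/49. Dividing through by 144/49 gives the monic gcd p**2 + 4p + 10.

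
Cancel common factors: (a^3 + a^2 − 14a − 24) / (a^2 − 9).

(a^2 − 2a − 8)/(a − 3)

Apply the Euclidean algorithm:
  a^3 + a^2 − 14a − 24 = (a + 1)(a^2 − 9) + (−5a − 15)
  a^2 − 9 = (−(1/5)a + 3/5)(−5a − 15) + (0)
Last nonzero remainder: −5a − 15. Dividing through by −5 gives the monic gcd a + 3.
Cancel a + 3 from numerator and denominator to get the reduced form.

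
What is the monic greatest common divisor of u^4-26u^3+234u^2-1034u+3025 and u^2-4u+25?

Apply the Euclidean algorithm:
  u^4-26u^3+234u^2-1034u+3025 = (u^2-22u+121)(u^2-4u+25) + (0)
The last nonzero remainder u^2-4u+25 is already monic.

u^2-4u+25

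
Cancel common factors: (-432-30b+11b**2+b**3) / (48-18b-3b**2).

(54-3b-b**2)/(-6+3b)

By polynomial division,
  b**3+11b**2-30b-432 = (-(1/3)b-5/3)(-3b**2-18b+48) + (-44b-352)
  -3b**2-18b+48 = ((3/44)b-3/22)(-44b-352) + (0)
Last nonzero remainder: -44b-352. Dividing through by -44 gives the monic gcd b+8.
Cancel b+8 from numerator and denominator to get the reduced form.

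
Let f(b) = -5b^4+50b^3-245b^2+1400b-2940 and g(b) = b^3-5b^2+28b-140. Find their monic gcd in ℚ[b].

b^2+28

Repeated division with remainder:
  -5b^4+50b^3-245b^2+1400b-2940 = (-5b+25)(b^3-5b^2+28b-140) + (20b^2+560)
  b^3-5b^2+28b-140 = ((1/20)b-1/4)(20b^2+560) + (0)
Last nonzero remainder: 20b^2+560. Dividing through by 20 gives the monic gcd b^2+28.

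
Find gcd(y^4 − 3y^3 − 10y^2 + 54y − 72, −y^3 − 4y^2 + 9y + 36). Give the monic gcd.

Euclidean algorithm in ℚ[y]:
  y^4 − 3y^3 − 10y^2 + 54y − 72 = (−y + 7)(−y^3 − 4y^2 + 9y + 36) + (27y^2 + 27y − 324)
  −y^3 − 4y^2 + 9y + 36 = (−(1/27)y − 1/9)(27y^2 + 27y − 324) + (0)
Last nonzero remainder: 27y^2 + 27y − 324. Dividing through by 27 gives the monic gcd y^2 + y − 12.

y^2 + y − 12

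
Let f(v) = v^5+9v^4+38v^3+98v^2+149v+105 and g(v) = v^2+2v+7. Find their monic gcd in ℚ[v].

By polynomial division,
  v^5+9v^4+38v^3+98v^2+149v+105 = (v^3+7v^2+17v+15)(v^2+2v+7) + (0)
The last nonzero remainder v^2+2v+7 is already monic.

v^2+2v+7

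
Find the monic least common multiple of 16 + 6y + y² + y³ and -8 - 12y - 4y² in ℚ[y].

Apply the Euclidean algorithm:
  y³ + y² + 6y + 16 = (-(1/4)y + 1/2)(-4y² - 12y - 8) + (10y + 20)
  -4y² - 12y - 8 = (-(2/5)y - 2/5)(10y + 20) + (0)
Last nonzero remainder: 10y + 20. Dividing through by 10 gives the monic gcd y + 2.
Then lcm(f, g) = f·g / gcd(f, g); expanding and making the result monic gives the answer.

16 + 22y + 7y² + 2y³ + y⁴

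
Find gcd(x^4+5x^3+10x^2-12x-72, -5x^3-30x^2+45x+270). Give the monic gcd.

Repeated division with remainder:
  x^4+5x^3+10x^2-12x-72 = (-(1/5)x+1/5)(-5x^3-30x^2+45x+270) + (25x^2+33x-126)
  -5x^3-30x^2+45x+270 = (-(1/5)x-117/125)(25x^2+33x-126) + ((6336/125)x+19008/125)
  25x^2+33x-126 = ((3125/6336)x-875/1056)((6336/125)x+19008/125) + (0)
Last nonzero remainder: (6336/125)x+19008/125. Dividing through by 6336/125 gives the monic gcd x+3.

x+3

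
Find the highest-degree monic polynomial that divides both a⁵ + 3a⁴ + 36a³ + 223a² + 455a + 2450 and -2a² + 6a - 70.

a² - 3a + 35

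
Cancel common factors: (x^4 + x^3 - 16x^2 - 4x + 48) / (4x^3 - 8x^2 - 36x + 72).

(x^2 + 6x + 8)/(4x + 12)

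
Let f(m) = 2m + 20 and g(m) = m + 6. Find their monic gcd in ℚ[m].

1

Apply the Euclidean algorithm:
  2m + 20 = (2)(m + 6) + (8)
  m + 6 = ((1/8)m + 3/4)(8) + (0)
The last nonzero remainder is the constant 8, so the polynomials are coprime and gcd = 1.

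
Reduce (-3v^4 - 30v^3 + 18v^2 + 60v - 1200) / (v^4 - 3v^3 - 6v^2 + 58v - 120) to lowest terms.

(-3v - 30)/(v - 3)

Euclidean algorithm in ℚ[v]:
  -3v^4 - 30v^3 + 18v^2 + 60v - 1200 = (-3)(v^4 - 3v^3 - 6v^2 + 58v - 120) + (-39v^3 + 234v - 1560)
  v^4 - 3v^3 - 6v^2 + 58v - 120 = (-(1/39)v + 1/13)(-39v^3 + 234v - 1560) + (0)
Last nonzero remainder: -39v^3 + 234v - 1560. Dividing through by -39 gives the monic gcd v^3 - 6v + 40.
Cancel v^3 - 6v + 40 from numerator and denominator to get the reduced form.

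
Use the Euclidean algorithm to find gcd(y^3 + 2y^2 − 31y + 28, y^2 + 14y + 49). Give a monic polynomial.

y + 7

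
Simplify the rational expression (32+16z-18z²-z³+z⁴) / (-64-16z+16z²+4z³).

(-4-3z+z²)/(8+4z)

Apply the Euclidean algorithm:
  z⁴-z³-18z²+16z+32 = ((1/4)z-5/4)(4z³+16z²-16z-64) + (6z²+12z-48)
  4z³+16z²-16z-64 = ((2/3)z+4/3)(6z²+12z-48) + (0)
Last nonzero remainder: 6z²+12z-48. Dividing through by 6 gives the monic gcd z²+2z-8.
Cancel z²+2z-8 from numerator and denominator to get the reduced form.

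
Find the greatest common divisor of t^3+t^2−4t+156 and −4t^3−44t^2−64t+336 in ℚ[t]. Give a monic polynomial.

By polynomial division,
  t^3+t^2−4t+156 = (−1/4)(−4t^3−44t^2−64t+336) + (−10t^2−20t+240)
  −4t^3−44t^2−64t+336 = ((2/5)t+18/5)(−10t^2−20t+240) + (−88t−528)
  −10t^2−20t+240 = ((5/44)t−5/11)(−88t−528) + (0)
Last nonzero remainder: −88t−528. Dividing through by −88 gives the monic gcd t+6.

t+6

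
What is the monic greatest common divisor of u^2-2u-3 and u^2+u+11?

1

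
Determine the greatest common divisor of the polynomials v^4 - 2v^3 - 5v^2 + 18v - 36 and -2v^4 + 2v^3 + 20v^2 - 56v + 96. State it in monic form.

By polynomial division,
  v^4 - 2v^3 - 5v^2 + 18v - 36 = (-1/2)(-2v^4 + 2v^3 + 20v^2 - 56v + 96) + (-v^3 + 5v^2 - 10v + 12)
  -2v^4 + 2v^3 + 20v^2 - 56v + 96 = (2v + 8)(-v^3 + 5v^2 - 10v + 12) + (0)
Last nonzero remainder: -v^3 + 5v^2 - 10v + 12. Dividing through by -1 gives the monic gcd v^3 - 5v^2 + 10v - 12.

v^3 - 5v^2 + 10v - 12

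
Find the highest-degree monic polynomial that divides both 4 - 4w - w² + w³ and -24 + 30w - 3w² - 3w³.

2 - 3w + w²

Euclidean algorithm in ℚ[w]:
  w³ - w² - 4w + 4 = (-1/3)(-3w³ - 3w² + 30w - 24) + (-2w² + 6w - 4)
  -3w³ - 3w² + 30w - 24 = ((3/2)w + 6)(-2w² + 6w - 4) + (0)
Last nonzero remainder: -2w² + 6w - 4. Dividing through by -2 gives the monic gcd w² - 3w + 2.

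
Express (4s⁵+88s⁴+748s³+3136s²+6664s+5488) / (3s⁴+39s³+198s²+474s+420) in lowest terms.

(4s²+56s+196)/(3s+15)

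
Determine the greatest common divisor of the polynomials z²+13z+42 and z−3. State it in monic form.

Repeated division with remainder:
  z²+13z+42 = (z+16)(z−3) + (90)
  z−3 = ((1/90)z−1/30)(90) + (0)
The last nonzero remainder is the constant 90, so the polynomials are coprime and gcd = 1.

1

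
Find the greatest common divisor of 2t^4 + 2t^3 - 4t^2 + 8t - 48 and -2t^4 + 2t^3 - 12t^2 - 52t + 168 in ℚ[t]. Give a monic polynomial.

By polynomial division,
  2t^4 + 2t^3 - 4t^2 + 8t - 48 = (-1)(-2t^4 + 2t^3 - 12t^2 - 52t + 168) + (4t^3 - 16t^2 - 44t + 120)
  -2t^4 + 2t^3 - 12t^2 - 52t + 168 = (-(1/2)t - 3/2)(4t^3 - 16t^2 - 44t + 120) + (-58t^2 - 58t + 348)
  4t^3 - 16t^2 - 44t + 120 = (-(2/29)t + 10/29)(-58t^2 - 58t + 348) + (0)
Last nonzero remainder: -58t^2 - 58t + 348. Dividing through by -58 gives the monic gcd t^2 + t - 6.

t^2 + t - 6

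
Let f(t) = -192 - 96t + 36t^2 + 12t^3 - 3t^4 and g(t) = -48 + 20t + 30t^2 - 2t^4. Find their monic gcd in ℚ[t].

-8 - 2t + t^2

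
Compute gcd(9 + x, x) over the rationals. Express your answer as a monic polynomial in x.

Apply the Euclidean algorithm:
  x + 9 = (x) + (9)
  x = ((1/9)x)(9) + (0)
The last nonzero remainder is the constant 9, so the polynomials are coprime and gcd = 1.

1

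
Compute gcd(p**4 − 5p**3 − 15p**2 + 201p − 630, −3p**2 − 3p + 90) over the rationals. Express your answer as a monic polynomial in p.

p**2 + p − 30

Euclidean algorithm in ℚ[p]:
  p**4 − 5p**3 − 15p**2 + 201p − 630 = (−(1/3)p**2 + 2p − 7)(−3p**2 − 3p + 90) + (0)
Last nonzero remainder: −3p**2 − 3p + 90. Dividing through by −3 gives the monic gcd p**2 + p − 30.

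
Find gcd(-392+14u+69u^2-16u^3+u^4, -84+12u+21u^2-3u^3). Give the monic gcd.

Euclidean algorithm in ℚ[u]:
  u^4-16u^3+69u^2+14u-392 = (-(1/3)u+3)(-3u^3+21u^2+12u-84) + (10u^2-50u-140)
  -3u^3+21u^2+12u-84 = (-(3/10)u+3/5)(10u^2-50u-140) + (0)
Last nonzero remainder: 10u^2-50u-140. Dividing through by 10 gives the monic gcd u^2-5u-14.

-14-5u+u^2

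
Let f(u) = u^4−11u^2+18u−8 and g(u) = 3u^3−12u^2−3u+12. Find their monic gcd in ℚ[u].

u−1

Repeated division with remainder:
  u^4−11u^2+18u−8 = ((1/3)u+4/3)(3u^3−12u^2−3u+12) + (6u^2+18u−24)
  3u^3−12u^2−3u+12 = ((1/2)u−7/2)(6u^2+18u−24) + (72u−72)
  6u^2+18u−24 = ((1/12)u+1/3)(72u−72) + (0)
Last nonzero remainder: 72u−72. Dividing through by 72 gives the monic gcd u−1.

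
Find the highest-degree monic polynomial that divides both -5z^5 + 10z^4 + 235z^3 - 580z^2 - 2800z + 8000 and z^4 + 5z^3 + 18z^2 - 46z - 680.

z^2 + z - 20

Apply the Euclidean algorithm:
  -5z^5 + 10z^4 + 235z^3 - 580z^2 - 2800z + 8000 = (-5z + 35)(z^4 + 5z^3 + 18z^2 - 46z - 680) + (150z^3 - 1440z^2 - 4590z + 31800)
  z^4 + 5z^3 + 18z^2 - 46z - 680 = ((1/150)z + 73/750)(150z^3 - 1440z^2 - 4590z + 31800) + ((4719/25)z^2 + (4719/25)z - 18876/5)
  150z^3 - 1440z^2 - 4590z + 31800 = ((1250/1573)z - 13250/1573)((4719/25)z^2 + (4719/25)z - 18876/5) + (0)
Last nonzero remainder: (4719/25)z^2 + (4719/25)z - 18876/5. Dividing through by 4719/25 gives the monic gcd z^2 + z - 20.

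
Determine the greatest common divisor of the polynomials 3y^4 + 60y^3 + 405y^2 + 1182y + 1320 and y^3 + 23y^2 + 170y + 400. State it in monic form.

Apply the Euclidean algorithm:
  3y^4 + 60y^3 + 405y^2 + 1182y + 1320 = (3y - 9)(y^3 + 23y^2 + 170y + 400) + (102y^2 + 1512y + 4920)
  y^3 + 23y^2 + 170y + 400 = ((1/102)y + 139/1734)(102y^2 + 1512y + 4920) + ((162/289)y + 1620/289)
  102y^2 + 1512y + 4920 = ((4913/27)y + 23698/27)((162/289)y + 1620/289) + (0)
Last nonzero remainder: (162/289)y + 1620/289. Dividing through by 162/289 gives the monic gcd y + 10.

y + 10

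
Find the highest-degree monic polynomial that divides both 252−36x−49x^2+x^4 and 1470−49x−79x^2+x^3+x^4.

−42−x+x^2

By polynomial division,
  x^4−49x^2−36x+252 = (x^4+x^3−79x^2−49x+1470) + (−x^3+30x^2+13x−1218)
  x^4+x^3−79x^2−49x+1470 = (−x−31)(−x^3+30x^2+13x−1218) + (864x^2−864x−36288)
  −x^3+30x^2+13x−1218 = (−(1/864)x+29/864)(864x^2−864x−36288) + (0)
Last nonzero remainder: 864x^2−864x−36288. Dividing through by 864 gives the monic gcd x^2−x−42.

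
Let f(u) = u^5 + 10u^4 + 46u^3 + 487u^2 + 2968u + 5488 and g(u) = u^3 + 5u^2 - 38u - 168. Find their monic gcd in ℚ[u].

u^2 + 11u + 28

Euclidean algorithm in ℚ[u]:
  u^5 + 10u^4 + 46u^3 + 487u^2 + 2968u + 5488 = (u^2 + 5u + 59)(u^3 + 5u^2 - 38u - 168) + (550u^2 + 6050u + 15400)
  u^3 + 5u^2 - 38u - 168 = ((1/550)u - 3/275)(550u^2 + 6050u + 15400) + (0)
Last nonzero remainder: 550u^2 + 6050u + 15400. Dividing through by 550 gives the monic gcd u^2 + 11u + 28.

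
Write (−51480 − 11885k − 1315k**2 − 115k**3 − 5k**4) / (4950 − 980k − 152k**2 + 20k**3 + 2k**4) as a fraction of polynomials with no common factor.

(−520 − 15k − 5k**2)/(50 − 20k + 2k**2)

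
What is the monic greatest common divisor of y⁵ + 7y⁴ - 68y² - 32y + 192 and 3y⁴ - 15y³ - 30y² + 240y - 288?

y² + 2y - 8

Repeated division with remainder:
  y⁵ + 7y⁴ - 68y² - 32y + 192 = ((1/3)y + 4)(3y⁴ - 15y³ - 30y² + 240y - 288) + (70y³ - 28y² - 896y + 1344)
  3y⁴ - 15y³ - 30y² + 240y - 288 = ((3/70)y - 69/350)(70y³ - 28y² - 896y + 1344) + ((72/25)y² + (144/25)y - 576/25)
  70y³ - 28y² - 896y + 1344 = ((875/36)y - 175/3)((72/25)y² + (144/25)y - 576/25) + (0)
Last nonzero remainder: (72/25)y² + (144/25)y - 576/25. Dividing through by 72/25 gives the monic gcd y² + 2y - 8.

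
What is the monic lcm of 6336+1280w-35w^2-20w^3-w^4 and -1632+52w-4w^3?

-323136-14592w+5689w^2-540w^3-74w^4+12w^5+w^6

Repeated division with remainder:
  -w^4-20w^3-35w^2+1280w+6336 = ((1/4)w+5)(-4w^3+52w-1632) + (-48w^2+1428w+14496)
  -4w^3+52w-1632 = ((1/12)w+119/48)(-48w^2+1428w+14496) + (-(18785/4)w-37570)
  -48w^2+1428w+14496 = ((192/18785)w-7248/18785)(-(18785/4)w-37570) + (0)
Last nonzero remainder: -(18785/4)w-37570. Dividing through by -18785/4 gives the monic gcd w+8.
Then lcm(f, g) = f·g / gcd(f, g); expanding and making the result monic gives the answer.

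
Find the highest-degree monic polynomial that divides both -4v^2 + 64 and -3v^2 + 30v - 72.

v - 4

Apply the Euclidean algorithm:
  -4v^2 + 64 = (4/3)(-3v^2 + 30v - 72) + (-40v + 160)
  -3v^2 + 30v - 72 = ((3/40)v - 9/20)(-40v + 160) + (0)
Last nonzero remainder: -40v + 160. Dividing through by -40 gives the monic gcd v - 4.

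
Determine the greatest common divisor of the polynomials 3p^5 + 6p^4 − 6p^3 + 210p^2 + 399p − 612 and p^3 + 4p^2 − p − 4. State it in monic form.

p^2 + 3p − 4

Apply the Euclidean algorithm:
  3p^5 + 6p^4 − 6p^3 + 210p^2 + 399p − 612 = (3p^2 − 6p + 21)(p^3 + 4p^2 − p − 4) + (132p^2 + 396p − 528)
  p^3 + 4p^2 − p − 4 = ((1/132)p + 1/132)(132p^2 + 396p − 528) + (0)
Last nonzero remainder: 132p^2 + 396p − 528. Dividing through by 132 gives the monic gcd p^2 + 3p − 4.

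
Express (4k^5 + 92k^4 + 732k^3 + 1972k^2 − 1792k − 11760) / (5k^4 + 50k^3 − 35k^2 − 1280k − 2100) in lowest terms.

(4k^3 + 40k^2 + 44k − 280)/(5k^2 − 15k − 50)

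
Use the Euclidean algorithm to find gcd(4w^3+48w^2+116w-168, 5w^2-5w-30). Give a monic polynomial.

1

Euclidean algorithm in ℚ[w]:
  4w^3+48w^2+116w-168 = ((4/5)w+52/5)(5w^2-5w-30) + (192w+144)
  5w^2-5w-30 = ((5/192)w-35/768)(192w+144) + (-375/16)
  192w+144 = (-(1024/125)w-768/125)(-375/16) + (0)
The last nonzero remainder is the constant -375/16, so the polynomials are coprime and gcd = 1.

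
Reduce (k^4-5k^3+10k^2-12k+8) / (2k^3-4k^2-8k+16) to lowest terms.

(k^2-k+2)/(2k+4)

Repeated division with remainder:
  k^4-5k^3+10k^2-12k+8 = ((1/2)k-3/2)(2k^3-4k^2-8k+16) + (8k^2-32k+32)
  2k^3-4k^2-8k+16 = ((1/4)k+1/2)(8k^2-32k+32) + (0)
Last nonzero remainder: 8k^2-32k+32. Dividing through by 8 gives the monic gcd k^2-4k+4.
Cancel k^2-4k+4 from numerator and denominator to get the reduced form.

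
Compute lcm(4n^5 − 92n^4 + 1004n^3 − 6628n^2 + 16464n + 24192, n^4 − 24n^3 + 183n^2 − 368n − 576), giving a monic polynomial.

By polynomial division,
  4n^5 − 92n^4 + 1004n^3 − 6628n^2 + 16464n + 24192 = (4n + 4)(n^4 − 24n^3 + 183n^2 − 368n − 576) + (368n^3 − 5888n^2 + 20240n + 26496)
  n^4 − 24n^3 + 183n^2 − 368n − 576 = ((1/368)n − 1/46)(368n^3 − 5888n^2 + 20240n + 26496) + (0)
Last nonzero remainder: 368n^3 − 5888n^2 + 20240n + 26496. Dividing through by 368 gives the monic gcd n^3 − 16n^2 + 55n + 72.
Then lcm(f, g) = f·g / gcd(f, g); expanding and making the result monic gives the answer.

n^6 − 31n^5 + 435n^4 − 3665n^3 + 17372n^2 − 26880n − 48384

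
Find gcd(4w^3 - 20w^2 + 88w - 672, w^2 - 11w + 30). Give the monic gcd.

Apply the Euclidean algorithm:
  4w^3 - 20w^2 + 88w - 672 = (4w + 24)(w^2 - 11w + 30) + (232w - 1392)
  w^2 - 11w + 30 = ((1/232)w - 5/232)(232w - 1392) + (0)
Last nonzero remainder: 232w - 1392. Dividing through by 232 gives the monic gcd w - 6.

w - 6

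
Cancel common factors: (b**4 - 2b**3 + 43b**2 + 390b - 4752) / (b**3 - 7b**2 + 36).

(b**3 + 4b**2 + 67b + 792)/(b**2 - b - 6)

By polynomial division,
  b**4 - 2b**3 + 43b**2 + 390b - 4752 = (b + 5)(b**3 - 7b**2 + 36) + (78b**2 + 354b - 4932)
  b**3 - 7b**2 + 36 = ((1/78)b - 25/169)(78b**2 + 354b - 4932) + ((19536/169)b - 117216/169)
  78b**2 + 354b - 4932 = ((2197/3256)b + 23153/3256)((19536/169)b - 117216/169) + (0)
Last nonzero remainder: (19536/169)b - 117216/169. Dividing through by 19536/169 gives the monic gcd b - 6.
Cancel b - 6 from numerator and denominator to get the reduced form.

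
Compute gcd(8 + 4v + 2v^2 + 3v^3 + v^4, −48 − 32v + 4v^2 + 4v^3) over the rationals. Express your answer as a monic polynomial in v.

4 + 4v + v^2

Apply the Euclidean algorithm:
  v^4 + 3v^3 + 2v^2 + 4v + 8 = ((1/4)v + 1/2)(4v^3 + 4v^2 − 32v − 48) + (8v^2 + 32v + 32)
  4v^3 + 4v^2 − 32v − 48 = ((1/2)v − 3/2)(8v^2 + 32v + 32) + (0)
Last nonzero remainder: 8v^2 + 32v + 32. Dividing through by 8 gives the monic gcd v^2 + 4v + 4.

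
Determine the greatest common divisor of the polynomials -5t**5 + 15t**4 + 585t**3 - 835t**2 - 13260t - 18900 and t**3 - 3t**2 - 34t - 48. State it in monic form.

t**2 + 5t + 6

Apply the Euclidean algorithm:
  -5t**5 + 15t**4 + 585t**3 - 835t**2 - 13260t - 18900 = (-5t**2 + 415)(t**3 - 3t**2 - 34t - 48) + (170t**2 + 850t + 1020)
  t**3 - 3t**2 - 34t - 48 = ((1/170)t - 4/85)(170t**2 + 850t + 1020) + (0)
Last nonzero remainder: 170t**2 + 850t + 1020. Dividing through by 170 gives the monic gcd t**2 + 5t + 6.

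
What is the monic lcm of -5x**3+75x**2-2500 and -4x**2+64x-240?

x**4-21x**3+90x**2+500x-3000

Apply the Euclidean algorithm:
  -5x**3+75x**2-2500 = ((5/4)x+5/4)(-4x**2+64x-240) + (220x-2200)
  -4x**2+64x-240 = (-(1/55)x+6/55)(220x-2200) + (0)
Last nonzero remainder: 220x-2200. Dividing through by 220 gives the monic gcd x-10.
Then lcm(f, g) = f·g / gcd(f, g); expanding and making the result monic gives the answer.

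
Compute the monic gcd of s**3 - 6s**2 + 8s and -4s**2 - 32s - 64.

1

Apply the Euclidean algorithm:
  s**3 - 6s**2 + 8s = (-(1/4)s + 7/2)(-4s**2 - 32s - 64) + (104s + 224)
  -4s**2 - 32s - 64 = (-(1/26)s - 38/169)(104s + 224) + (-2304/169)
  104s + 224 = (-(2197/288)s - 1183/72)(-2304/169) + (0)
The last nonzero remainder is the constant -2304/169, so the polynomials are coprime and gcd = 1.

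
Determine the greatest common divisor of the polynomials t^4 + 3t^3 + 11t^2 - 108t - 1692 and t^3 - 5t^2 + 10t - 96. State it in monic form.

t - 6

Repeated division with remainder:
  t^4 + 3t^3 + 11t^2 - 108t - 1692 = (t + 8)(t^3 - 5t^2 + 10t - 96) + (41t^2 - 92t - 924)
  t^3 - 5t^2 + 10t - 96 = ((1/41)t - 113/1681)(41t^2 - 92t - 924) + ((44298/1681)t - 265788/1681)
  41t^2 - 92t - 924 = ((68921/44298)t + 129437/22149)((44298/1681)t - 265788/1681) + (0)
Last nonzero remainder: (44298/1681)t - 265788/1681. Dividing through by 44298/1681 gives the monic gcd t - 6.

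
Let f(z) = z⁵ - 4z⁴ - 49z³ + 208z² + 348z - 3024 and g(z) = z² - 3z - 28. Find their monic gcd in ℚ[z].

z² - 3z - 28

By polynomial division,
  z⁵ - 4z⁴ - 49z³ + 208z² + 348z - 3024 = (z³ - z² - 24z + 108)(z² - 3z - 28) + (0)
The last nonzero remainder z² - 3z - 28 is already monic.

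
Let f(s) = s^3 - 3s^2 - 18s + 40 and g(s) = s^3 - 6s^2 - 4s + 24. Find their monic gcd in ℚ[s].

Euclidean algorithm in ℚ[s]:
  s^3 - 3s^2 - 18s + 40 = (s^3 - 6s^2 - 4s + 24) + (3s^2 - 14s + 16)
  s^3 - 6s^2 - 4s + 24 = ((1/3)s - 4/9)(3s^2 - 14s + 16) + (-(140/9)s + 280/9)
  3s^2 - 14s + 16 = (-(27/140)s + 18/35)(-(140/9)s + 280/9) + (0)
Last nonzero remainder: -(140/9)s + 280/9. Dividing through by -140/9 gives the monic gcd s - 2.

s - 2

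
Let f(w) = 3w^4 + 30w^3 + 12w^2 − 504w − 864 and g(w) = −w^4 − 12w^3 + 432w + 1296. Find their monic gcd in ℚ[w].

By polynomial division,
  3w^4 + 30w^3 + 12w^2 − 504w − 864 = (−3)(−w^4 − 12w^3 + 432w + 1296) + (−6w^3 + 12w^2 + 792w + 3024)
  −w^4 − 12w^3 + 432w + 1296 = ((1/6)w + 7/3)(−6w^3 + 12w^2 + 792w + 3024) + (−160w^2 − 1920w − 5760)
  −6w^3 + 12w^2 + 792w + 3024 = ((3/80)w − 21/40)(−160w^2 − 1920w − 5760) + (0)
Last nonzero remainder: −160w^2 − 1920w − 5760. Dividing through by −160 gives the monic gcd w^2 + 12w + 36.

w^2 + 12w + 36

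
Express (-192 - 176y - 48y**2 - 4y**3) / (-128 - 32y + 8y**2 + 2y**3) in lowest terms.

(-24 - 16y - 2y**2)/(-16 + y**2)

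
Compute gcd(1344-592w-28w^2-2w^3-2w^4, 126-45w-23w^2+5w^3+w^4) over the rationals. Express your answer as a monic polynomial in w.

By polynomial division,
  -2w^4-2w^3-28w^2-592w+1344 = (-2)(w^4+5w^3-23w^2-45w+126) + (8w^3-74w^2-682w+1596)
  w^4+5w^3-23w^2-45w+126 = ((1/8)w+57/32)(8w^3-74w^2-682w+1596) + ((3105/16)w^2+(15525/16)w-21735/8)
  8w^3-74w^2-682w+1596 = ((128/3105)w-608/1035)((3105/16)w^2+(15525/16)w-21735/8) + (0)
Last nonzero remainder: (3105/16)w^2+(15525/16)w-21735/8. Dividing through by 3105/16 gives the monic gcd w^2+5w-14.

-14+5w+w^2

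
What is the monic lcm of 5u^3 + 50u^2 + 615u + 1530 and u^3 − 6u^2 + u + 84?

Apply the Euclidean algorithm:
  5u^3 + 50u^2 + 615u + 1530 = (5)(u^3 − 6u^2 + u + 84) + (80u^2 + 610u + 1110)
  u^3 − 6u^2 + u + 84 = ((1/80)u − 109/640)(80u^2 + 610u + 1110) + ((5825/64)u + 17475/64)
  80u^2 + 610u + 1110 = ((1024/1165)u + 4736/1165)((5825/64)u + 17475/64) + (0)
Last nonzero remainder: (5825/64)u + 17475/64. Dividing through by 5825/64 gives the monic gcd u + 3.
Then lcm(f, g) = f·g / gcd(f, g); expanding and making the result monic gives the answer.

u^5 + u^4 + 61u^3 − 521u^2 + 690u + 8568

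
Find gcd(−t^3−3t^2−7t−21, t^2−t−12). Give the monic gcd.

t+3

Euclidean algorithm in ℚ[t]:
  −t^3−3t^2−7t−21 = (−t−4)(t^2−t−12) + (−23t−69)
  t^2−t−12 = (−(1/23)t+4/23)(−23t−69) + (0)
Last nonzero remainder: −23t−69. Dividing through by −23 gives the monic gcd t+3.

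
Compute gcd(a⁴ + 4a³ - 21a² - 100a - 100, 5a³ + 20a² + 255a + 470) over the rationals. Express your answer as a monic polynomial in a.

Euclidean algorithm in ℚ[a]:
  a⁴ + 4a³ - 21a² - 100a - 100 = ((1/5)a)(5a³ + 20a² + 255a + 470) + (-72a² - 194a - 100)
  5a³ + 20a² + 255a + 470 = (-(5/72)a - 235/2592)(-72a² - 194a - 100) + ((298685/1296)a + 298685/648)
  -72a² - 194a - 100 = (-(93312/298685)a - 12960/59737)((298685/1296)a + 298685/648) + (0)
Last nonzero remainder: (298685/1296)a + 298685/648. Dividing through by 298685/1296 gives the monic gcd a + 2.

a + 2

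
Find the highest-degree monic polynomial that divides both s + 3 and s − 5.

1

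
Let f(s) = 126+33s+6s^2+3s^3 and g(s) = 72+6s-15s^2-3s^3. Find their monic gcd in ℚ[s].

3+s

Repeated division with remainder:
  3s^3+6s^2+33s+126 = (-1)(-3s^3-15s^2+6s+72) + (-9s^2+39s+198)
  -3s^3-15s^2+6s+72 = ((1/3)s+28/9)(-9s^2+39s+198) + (-(544/3)s-544)
  -9s^2+39s+198 = ((27/544)s-99/272)(-(544/3)s-544) + (0)
Last nonzero remainder: -(544/3)s-544. Dividing through by -544/3 gives the monic gcd s+3.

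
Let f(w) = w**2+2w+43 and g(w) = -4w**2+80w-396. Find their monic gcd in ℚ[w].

Euclidean algorithm in ℚ[w]:
  w**2+2w+43 = (-1/4)(-4w**2+80w-396) + (22w-56)
  -4w**2+80w-396 = (-(2/11)w+384/121)(22w-56) + (-26412/121)
  22w-56 = (-(1331/13206)w+1694/6603)(-26412/121) + (0)
The last nonzero remainder is the constant -26412/121, so the polynomials are coprime and gcd = 1.

1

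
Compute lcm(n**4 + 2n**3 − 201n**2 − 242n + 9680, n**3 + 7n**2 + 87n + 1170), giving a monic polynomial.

Euclidean algorithm in ℚ[n]:
  n**4 + 2n**3 − 201n**2 − 242n + 9680 = (n − 5)(n**3 + 7n**2 + 87n + 1170) + (−253n**2 − 977n + 15530)
  n**3 + 7n**2 + 87n + 1170 = (−(1/253)n − 794/64009)(−253n**2 − 977n + 15530) + ((8722135/64009)n + 87221350/64009)
  −253n**2 − 977n + 15530 = (−(16194277/8722135)n + 99405977/8722135)((8722135/64009)n + 87221350/64009) + (0)
Last nonzero remainder: (8722135/64009)n + 87221350/64009. Dividing through by 8722135/64009 gives the monic gcd n + 10.
Then lcm(f, g) = f·g / gcd(f, g); expanding and making the result monic gives the answer.

n**6 − n**5 − 90n**4 + 595n**3 − 13111n**2 − 57354n + 1132560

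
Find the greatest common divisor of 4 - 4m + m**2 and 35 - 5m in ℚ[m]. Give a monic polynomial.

By polynomial division,
  m**2 - 4m + 4 = (-(1/5)m - 3/5)(-5m + 35) + (25)
  -5m + 35 = (-(1/5)m + 7/5)(25) + (0)
The last nonzero remainder is the constant 25, so the polynomials are coprime and gcd = 1.

1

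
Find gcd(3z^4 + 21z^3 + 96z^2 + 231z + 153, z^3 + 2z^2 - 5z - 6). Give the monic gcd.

z^2 + 4z + 3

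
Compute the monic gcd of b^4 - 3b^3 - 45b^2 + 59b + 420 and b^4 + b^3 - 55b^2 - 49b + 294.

b^2 - 4b - 21

Apply the Euclidean algorithm:
  b^4 - 3b^3 - 45b^2 + 59b + 420 = (b^4 + b^3 - 55b^2 - 49b + 294) + (-4b^3 + 10b^2 + 108b + 126)
  b^4 + b^3 - 55b^2 - 49b + 294 = (-(1/4)b - 7/8)(-4b^3 + 10b^2 + 108b + 126) + (-(77/4)b^2 + 77b + 1617/4)
  -4b^3 + 10b^2 + 108b + 126 = ((16/77)b + 24/77)(-(77/4)b^2 + 77b + 1617/4) + (0)
Last nonzero remainder: -(77/4)b^2 + 77b + 1617/4. Dividing through by -77/4 gives the monic gcd b^2 - 4b - 21.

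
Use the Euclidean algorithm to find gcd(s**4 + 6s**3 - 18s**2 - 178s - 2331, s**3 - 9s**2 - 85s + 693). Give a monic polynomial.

s**2 + 2s - 63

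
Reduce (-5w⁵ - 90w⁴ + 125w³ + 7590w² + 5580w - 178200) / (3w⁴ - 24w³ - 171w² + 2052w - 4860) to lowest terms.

(-5w² - 105w - 550)/(3w - 15)

Apply the Euclidean algorithm:
  -5w⁵ - 90w⁴ + 125w³ + 7590w² + 5580w - 178200 = (-(5/3)w - 130/3)(3w⁴ - 24w³ - 171w² + 2052w - 4860) + (-1200w³ + 3600w² + 86400w - 388800)
  3w⁴ - 24w³ - 171w² + 2052w - 4860 = (-(1/400)w + 1/80)(-1200w³ + 3600w² + 86400w - 388800) + (0)
Last nonzero remainder: -1200w³ + 3600w² + 86400w - 388800. Dividing through by -1200 gives the monic gcd w³ - 3w² - 72w + 324.
Cancel w³ - 3w² - 72w + 324 from numerator and denominator to get the reduced form.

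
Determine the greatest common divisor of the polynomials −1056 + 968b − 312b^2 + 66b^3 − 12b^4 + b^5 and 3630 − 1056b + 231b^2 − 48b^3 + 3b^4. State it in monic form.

By polynomial division,
  b^5 − 12b^4 + 66b^3 − 312b^2 + 968b − 1056 = ((1/3)b + 4/3)(3b^4 − 48b^3 + 231b^2 − 1056b + 3630) + (53b^3 − 268b^2 + 1166b − 5896)
  3b^4 − 48b^3 + 231b^2 − 1056b + 3630 = ((3/53)b − 1740/2809)(53b^3 − 268b^2 + 1166b − 5896) + (−(2835/2809)b^2 − 62370/2809)
  53b^3 − 268b^2 + 1166b − 5896 = (−(148877/2835)b + 752812/2835)(−(2835/2809)b^2 − 62370/2809) + (0)
Last nonzero remainder: −(2835/2809)b^2 − 62370/2809. Dividing through by −2835/2809 gives the monic gcd b^2 + 22.

22 + b^2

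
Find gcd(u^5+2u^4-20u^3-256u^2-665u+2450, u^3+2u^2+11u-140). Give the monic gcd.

u^2+6u+35

Repeated division with remainder:
  u^5+2u^4-20u^3-256u^2-665u+2450 = (u^2-31)(u^3+2u^2+11u-140) + (-54u^2-324u-1890)
  u^3+2u^2+11u-140 = (-(1/54)u+2/27)(-54u^2-324u-1890) + (0)
Last nonzero remainder: -54u^2-324u-1890. Dividing through by -54 gives the monic gcd u^2+6u+35.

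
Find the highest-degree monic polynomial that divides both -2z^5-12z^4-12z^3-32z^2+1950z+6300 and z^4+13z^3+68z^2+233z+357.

z^2+10z+21

Apply the Euclidean algorithm:
  -2z^5-12z^4-12z^3-32z^2+1950z+6300 = (-2z+14)(z^4+13z^3+68z^2+233z+357) + (-58z^3-518z^2-598z+1302)
  z^4+13z^3+68z^2+233z+357 = (-(1/58)z-59/841)(-58z^3-518z^2-598z+1302) + ((17955/841)z^2+(179550/841)z+377055/841)
  -58z^3-518z^2-598z+1302 = (-(48778/17955)z+52142/17955)((17955/841)z^2+(179550/841)z+377055/841) + (0)
Last nonzero remainder: (17955/841)z^2+(179550/841)z+377055/841. Dividing through by 17955/841 gives the monic gcd z^2+10z+21.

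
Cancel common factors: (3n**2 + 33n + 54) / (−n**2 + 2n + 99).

(−3n − 6)/(n − 11)

Repeated division with remainder:
  3n**2 + 33n + 54 = (−3)(−n**2 + 2n + 99) + (39n + 351)
  −n**2 + 2n + 99 = (−(1/39)n + 11/39)(39n + 351) + (0)
Last nonzero remainder: 39n + 351. Dividing through by 39 gives the monic gcd n + 9.
Cancel n + 9 from numerator and denominator to get the reduced form.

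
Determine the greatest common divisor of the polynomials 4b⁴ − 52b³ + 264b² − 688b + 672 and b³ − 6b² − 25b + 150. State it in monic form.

Euclidean algorithm in ℚ[b]:
  4b⁴ − 52b³ + 264b² − 688b + 672 = (4b − 28)(b³ − 6b² − 25b + 150) + (196b² − 1988b + 4872)
  b³ − 6b² − 25b + 150 = ((1/196)b + 29/1372)(196b² − 1988b + 4872) + (−(384/49)b + 2304/49)
  196b² − 1988b + 4872 = (−(2401/96)b + 9947/96)(−(384/49)b + 2304/49) + (0)
Last nonzero remainder: −(384/49)b + 2304/49. Dividing through by −384/49 gives the monic gcd b − 6.

b − 6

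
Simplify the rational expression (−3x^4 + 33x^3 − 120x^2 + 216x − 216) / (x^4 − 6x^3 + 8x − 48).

Repeated division with remainder:
  −3x^4 + 33x^3 − 120x^2 + 216x − 216 = (−3)(x^4 − 6x^3 + 8x − 48) + (15x^3 − 120x^2 + 240x − 360)
  x^4 − 6x^3 + 8x − 48 = ((1/15)x + 2/15)(15x^3 − 120x^2 + 240x − 360) + (0)
Last nonzero remainder: 15x^3 − 120x^2 + 240x − 360. Dividing through by 15 gives the monic gcd x^3 − 8x^2 + 16x − 24.
Cancel x^3 − 8x^2 + 16x − 24 from numerator and denominator to get the reduced form.

(−3x + 9)/(x + 2)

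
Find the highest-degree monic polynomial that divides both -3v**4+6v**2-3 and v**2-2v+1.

v**2-2v+1

Repeated division with remainder:
  -3v**4+6v**2-3 = (-3v**2-6v-3)(v**2-2v+1) + (0)
The last nonzero remainder v**2-2v+1 is already monic.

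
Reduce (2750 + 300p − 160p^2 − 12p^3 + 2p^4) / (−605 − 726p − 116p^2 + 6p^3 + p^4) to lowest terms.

Euclidean algorithm in ℚ[p]:
  2p^4 − 12p^3 − 160p^2 + 300p + 2750 = (2)(p^4 + 6p^3 − 116p^2 − 726p − 605) + (−24p^3 + 72p^2 + 1752p + 3960)
  p^4 + 6p^3 − 116p^2 − 726p − 605 = (−(1/24)p − 3/8)(−24p^3 + 72p^2 + 1752p + 3960) + (−16p^2 + 96p + 880)
  −24p^3 + 72p^2 + 1752p + 3960 = ((3/2)p + 9/2)(−16p^2 + 96p + 880) + (0)
Last nonzero remainder: −16p^2 + 96p + 880. Dividing through by −16 gives the monic gcd p^2 − 6p − 55.
Cancel p^2 − 6p − 55 from numerator and denominator to get the reduced form.

(−50 + 2p^2)/(11 + 12p + p^2)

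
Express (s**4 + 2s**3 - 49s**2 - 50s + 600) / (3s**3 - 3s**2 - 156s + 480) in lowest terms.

By polynomial division,
  s**4 + 2s**3 - 49s**2 - 50s + 600 = ((1/3)s + 1)(3s**3 - 3s**2 - 156s + 480) + (6s**2 - 54s + 120)
  3s**3 - 3s**2 - 156s + 480 = ((1/2)s + 4)(6s**2 - 54s + 120) + (0)
Last nonzero remainder: 6s**2 - 54s + 120. Dividing through by 6 gives the monic gcd s**2 - 9s + 20.
Cancel s**2 - 9s + 20 from numerator and denominator to get the reduced form.

(s**2 + 11s + 30)/(3s + 24)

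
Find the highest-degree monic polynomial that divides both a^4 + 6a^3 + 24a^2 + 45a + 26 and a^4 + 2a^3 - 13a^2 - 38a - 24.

a^2 + 3a + 2

Euclidean algorithm in ℚ[a]:
  a^4 + 6a^3 + 24a^2 + 45a + 26 = (a^4 + 2a^3 - 13a^2 - 38a - 24) + (4a^3 + 37a^2 + 83a + 50)
  a^4 + 2a^3 - 13a^2 - 38a - 24 = ((1/4)a - 29/16)(4a^3 + 37a^2 + 83a + 50) + ((533/16)a^2 + (1599/16)a + 533/8)
  4a^3 + 37a^2 + 83a + 50 = ((64/533)a + 400/533)((533/16)a^2 + (1599/16)a + 533/8) + (0)
Last nonzero remainder: (533/16)a^2 + (1599/16)a + 533/8. Dividing through by 533/16 gives the monic gcd a^2 + 3a + 2.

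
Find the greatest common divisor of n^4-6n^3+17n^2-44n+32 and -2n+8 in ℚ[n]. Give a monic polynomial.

Repeated division with remainder:
  n^4-6n^3+17n^2-44n+32 = (-(1/2)n^3+n^2-(9/2)n+4)(-2n+8) + (0)
Last nonzero remainder: -2n+8. Dividing through by -2 gives the monic gcd n-4.

n-4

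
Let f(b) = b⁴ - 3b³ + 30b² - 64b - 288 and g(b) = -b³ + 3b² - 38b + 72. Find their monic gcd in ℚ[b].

b² - b + 36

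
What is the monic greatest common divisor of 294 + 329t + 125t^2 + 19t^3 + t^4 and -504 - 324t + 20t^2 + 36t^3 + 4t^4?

42 + 41t + 12t^2 + t^3

Apply the Euclidean algorithm:
  t^4 + 19t^3 + 125t^2 + 329t + 294 = (1/4)(4t^4 + 36t^3 + 20t^2 - 324t - 504) + (10t^3 + 120t^2 + 410t + 420)
  4t^4 + 36t^3 + 20t^2 - 324t - 504 = ((2/5)t - 6/5)(10t^3 + 120t^2 + 410t + 420) + (0)
Last nonzero remainder: 10t^3 + 120t^2 + 410t + 420. Dividing through by 10 gives the monic gcd t^3 + 12t^2 + 41t + 42.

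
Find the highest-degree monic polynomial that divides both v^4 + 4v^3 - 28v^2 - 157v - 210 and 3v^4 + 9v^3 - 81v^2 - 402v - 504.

Repeated division with remainder:
  v^4 + 4v^3 - 28v^2 - 157v - 210 = (1/3)(3v^4 + 9v^3 - 81v^2 - 402v - 504) + (v^3 - v^2 - 23v - 42)
  3v^4 + 9v^3 - 81v^2 - 402v - 504 = (3v + 12)(v^3 - v^2 - 23v - 42) + (0)
The last nonzero remainder v^3 - v^2 - 23v - 42 is already monic.

v^3 - v^2 - 23v - 42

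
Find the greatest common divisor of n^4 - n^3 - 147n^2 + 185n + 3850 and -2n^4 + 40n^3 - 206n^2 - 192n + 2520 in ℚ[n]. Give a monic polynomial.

Apply the Euclidean algorithm:
  n^4 - n^3 - 147n^2 + 185n + 3850 = (-1/2)(-2n^4 + 40n^3 - 206n^2 - 192n + 2520) + (19n^3 - 250n^2 + 89n + 5110)
  -2n^4 + 40n^3 - 206n^2 - 192n + 2520 = (-(2/19)n + 260/361)(19n^3 - 250n^2 + 89n + 5110) + (-(5984/361)n^2 + (101728/361)n - 418880/361)
  19n^3 - 250n^2 + 89n + 5110 = (-(6859/5984)n - 26353/5984)(-(5984/361)n^2 + (101728/361)n - 418880/361) + (0)
Last nonzero remainder: -(5984/361)n^2 + (101728/361)n - 418880/361. Dividing through by -5984/361 gives the monic gcd n^2 - 17n + 70.

n^2 - 17n + 70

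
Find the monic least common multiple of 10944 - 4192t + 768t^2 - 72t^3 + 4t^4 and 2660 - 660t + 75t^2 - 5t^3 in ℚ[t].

-19152 + 10072t - 2392t^2 + 318t^3 - 25t^4 + t^5

Apply the Euclidean algorithm:
  4t^4 - 72t^3 + 768t^2 - 4192t + 10944 = (-(4/5)t + 12/5)(-5t^3 + 75t^2 - 660t + 2660) + (60t^2 - 480t + 4560)
  -5t^3 + 75t^2 - 660t + 2660 = (-(1/12)t + 7/12)(60t^2 - 480t + 4560) + (0)
Last nonzero remainder: 60t^2 - 480t + 4560. Dividing through by 60 gives the monic gcd t^2 - 8t + 76.
Then lcm(f, g) = f·g / gcd(f, g); expanding and making the result monic gives the answer.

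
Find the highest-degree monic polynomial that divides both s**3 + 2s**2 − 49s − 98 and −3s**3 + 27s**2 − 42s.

Repeated division with remainder:
  s**3 + 2s**2 − 49s − 98 = (−1/3)(−3s**3 + 27s**2 − 42s) + (11s**2 − 63s − 98)
  −3s**3 + 27s**2 − 42s = (−(3/11)s + 108/121)(11s**2 − 63s − 98) + (−(1512/121)s + 10584/121)
  11s**2 − 63s − 98 = (−(1331/1512)s − 121/108)(−(1512/121)s + 10584/121) + (0)
Last nonzero remainder: −(1512/121)s + 10584/121. Dividing through by −1512/121 gives the monic gcd s − 7.

s − 7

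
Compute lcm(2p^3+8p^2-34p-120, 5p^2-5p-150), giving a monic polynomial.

Apply the Euclidean algorithm:
  2p^3+8p^2-34p-120 = ((2/5)p+2)(5p^2-5p-150) + (36p+180)
  5p^2-5p-150 = ((5/36)p-5/6)(36p+180) + (0)
Last nonzero remainder: 36p+180. Dividing through by 36 gives the monic gcd p+5.
Then lcm(f, g) = f·g / gcd(f, g); expanding and making the result monic gives the answer.

p^4-2p^3-41p^2+42p+360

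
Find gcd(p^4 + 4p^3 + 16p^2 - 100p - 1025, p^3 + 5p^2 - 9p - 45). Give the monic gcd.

Repeated division with remainder:
  p^4 + 4p^3 + 16p^2 - 100p - 1025 = (p - 1)(p^3 + 5p^2 - 9p - 45) + (30p^2 - 64p - 1070)
  p^3 + 5p^2 - 9p - 45 = ((1/30)p + 107/450)(30p^2 - 64p - 1070) + ((9424/225)p + 9424/45)
  30p^2 - 64p - 1070 = ((3375/4712)p - 24075/4712)((9424/225)p + 9424/45) + (0)
Last nonzero remainder: (9424/225)p + 9424/45. Dividing through by 9424/225 gives the monic gcd p + 5.

p + 5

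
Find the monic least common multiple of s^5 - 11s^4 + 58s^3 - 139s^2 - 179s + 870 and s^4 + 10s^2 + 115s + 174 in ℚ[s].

Euclidean algorithm in ℚ[s]:
  s^5 - 11s^4 + 58s^3 - 139s^2 - 179s + 870 = (s - 11)(s^4 + 10s^2 + 115s + 174) + (48s^3 - 144s^2 + 912s + 2784)
  s^4 + 10s^2 + 115s + 174 = ((1/48)s + 1/16)(48s^3 - 144s^2 + 912s + 2784) + (0)
Last nonzero remainder: 48s^3 - 144s^2 + 912s + 2784. Dividing through by 48 gives the monic gcd s^3 - 3s^2 + 19s + 58.
Then lcm(f, g) = f·g / gcd(f, g); expanding and making the result monic gives the answer.

s^6 - 8s^5 + 25s^4 + 35s^3 - 596s^2 + 333s + 2610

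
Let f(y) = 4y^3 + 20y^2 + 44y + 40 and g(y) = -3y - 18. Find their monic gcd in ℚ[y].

Repeated division with remainder:
  4y^3 + 20y^2 + 44y + 40 = (-(4/3)y^2 + (4/3)y - 68/3)(-3y - 18) + (-368)
  -3y - 18 = ((3/368)y + 9/184)(-368) + (0)
The last nonzero remainder is the constant -368, so the polynomials are coprime and gcd = 1.

1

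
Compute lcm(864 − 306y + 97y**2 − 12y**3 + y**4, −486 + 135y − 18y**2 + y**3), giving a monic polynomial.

−7776 + 3618y − 1179y**2 + 205y**3 − 21y**4 + y**5

Euclidean algorithm in ℚ[y]:
  y**4 − 12y**3 + 97y**2 − 306y + 864 = (y + 6)(y**3 − 18y**2 + 135y − 486) + (70y**2 − 630y + 3780)
  y**3 − 18y**2 + 135y − 486 = ((1/70)y − 9/70)(70y**2 − 630y + 3780) + (0)
Last nonzero remainder: 70y**2 − 630y + 3780. Dividing through by 70 gives the monic gcd y**2 − 9y + 54.
Then lcm(f, g) = f·g / gcd(f, g); expanding and making the result monic gives the answer.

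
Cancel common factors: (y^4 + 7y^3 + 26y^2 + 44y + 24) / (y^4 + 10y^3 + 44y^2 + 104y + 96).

Repeated division with remainder:
  y^4 + 7y^3 + 26y^2 + 44y + 24 = (y^4 + 10y^3 + 44y^2 + 104y + 96) + (−3y^3 − 18y^2 − 60y − 72)
  y^4 + 10y^3 + 44y^2 + 104y + 96 = (−(1/3)y − 4/3)(−3y^3 − 18y^2 − 60y − 72) + (0)
Last nonzero remainder: −3y^3 − 18y^2 − 60y − 72. Dividing through by −3 gives the monic gcd y^3 + 6y^2 + 20y + 24.
Cancel y^3 + 6y^2 + 20y + 24 from numerator and denominator to get the reduced form.

(y + 1)/(y + 4)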